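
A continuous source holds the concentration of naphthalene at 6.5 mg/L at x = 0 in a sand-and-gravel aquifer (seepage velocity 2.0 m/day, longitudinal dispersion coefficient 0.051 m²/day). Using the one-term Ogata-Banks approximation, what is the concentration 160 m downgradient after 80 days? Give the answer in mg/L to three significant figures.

For a continuous step input, C/C₀ ≈ ½·erfc((x−vt)/(2√(Dt))).
vt = 2.0 × 80 = 160 m and 2√(Dt) = 2√(0.051 × 80) = 4.040 m.
Argument (x−vt)/(2√(Dt)) = (160 − 160)/4.040 = 0; ½·erfc(0) = 0.5000.
C = 6.5 × 0.5000 = 3.25 mg/L.

3.25 mg/L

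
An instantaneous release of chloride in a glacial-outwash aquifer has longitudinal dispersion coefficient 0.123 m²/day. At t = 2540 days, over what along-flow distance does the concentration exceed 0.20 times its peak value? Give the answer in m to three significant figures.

The plume is Gaussian with σ = √(2Dt) = √(2 × 0.123 × 2540) = 25.00 m.
C/C_peak = exp(−Δx²/(2σ²)) = 0.20 ⇒ Δx = σ·√(−2 ln 0.20) = 25.00 × 1.794 = 44.85 m.
Width = 2Δx = 89.7 m.

89.7 m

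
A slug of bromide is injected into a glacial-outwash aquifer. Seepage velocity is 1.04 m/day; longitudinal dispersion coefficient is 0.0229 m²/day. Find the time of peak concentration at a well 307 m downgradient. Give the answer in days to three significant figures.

For the 1D instantaneous-source solution, setting ∂C/∂t = 0 at fixed x gives v²t² + 2Dt − x² = 0, so t = (√(D² + v²x²) − D)/v².
√(D² + v²x²) = √(0.0229² + 1.04² × 307²) = 319.3; v² = 1.0816.
t = (319.3 − 0.0229)/1.0816 = 295 days (vs. the pure-advection estimate x/v = 295 d).

295 days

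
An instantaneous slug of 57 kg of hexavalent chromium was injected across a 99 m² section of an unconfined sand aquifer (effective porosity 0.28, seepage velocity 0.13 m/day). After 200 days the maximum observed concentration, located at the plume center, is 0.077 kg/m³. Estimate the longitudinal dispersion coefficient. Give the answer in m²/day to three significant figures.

0.284 m²/day

At the plume center C_max = M/(n_e·A·√(4πDt)), so D = M²/(4πt·(n_e·A·C_max)²).
n_e·A·C_max = 0.28 × 99 × 0.077 = 2.134 kg/m.
D = 57²/(4π × 200 × 2.134²) = 0.284 m²/day.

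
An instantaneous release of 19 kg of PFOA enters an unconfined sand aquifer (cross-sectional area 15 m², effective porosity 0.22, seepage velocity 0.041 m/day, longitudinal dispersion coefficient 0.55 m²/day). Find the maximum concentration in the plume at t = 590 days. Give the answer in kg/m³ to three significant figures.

The peak of an instantaneous 1D plume sits at x = vt; there the Gaussian factor is 1 and C_max = M/(n_e·A·√(4πDt)), where n_e·A is the pore area the mass is dissolved in.
√(4πDt) = √(4π × 0.55 × 590) = 63.86 m, so C_max = 19/(0.22 × 15 × 63.86) = 0.0902 kg/m³.

0.0902 kg/m³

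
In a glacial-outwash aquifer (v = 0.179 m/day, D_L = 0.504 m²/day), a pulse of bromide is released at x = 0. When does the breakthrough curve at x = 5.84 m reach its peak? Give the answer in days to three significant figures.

20.5 days

For the 1D instantaneous-source solution, setting ∂C/∂t = 0 at fixed x gives v²t² + 2Dt − x² = 0, so t = (√(D² + v²x²) − D)/v².
√(D² + v²x²) = √(0.504² + 0.179² × 5.84²) = 1.161; v² = 0.032041.
t = (1.161 − 0.504)/0.032041 = 20.5 days (vs. the pure-advection estimate x/v = 32.6 d).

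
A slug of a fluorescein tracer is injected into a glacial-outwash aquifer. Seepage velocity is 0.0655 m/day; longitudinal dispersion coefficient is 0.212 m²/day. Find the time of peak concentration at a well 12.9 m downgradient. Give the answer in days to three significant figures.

154 days

For the 1D instantaneous-source solution, setting ∂C/∂t = 0 at fixed x gives v²t² + 2Dt − x² = 0, so t = (√(D² + v²x²) − D)/v².
√(D² + v²x²) = √(0.212² + 0.0655² × 12.9²) = 0.8711; v² = 0.00429025.
t = (0.8711 − 0.212)/0.00429025 = 154 days (vs. the pure-advection estimate x/v = 197 d).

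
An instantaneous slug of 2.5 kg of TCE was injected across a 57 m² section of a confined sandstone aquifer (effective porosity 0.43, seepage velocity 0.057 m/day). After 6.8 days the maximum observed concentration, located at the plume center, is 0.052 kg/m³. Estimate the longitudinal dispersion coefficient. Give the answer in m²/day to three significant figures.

At the plume center C_max = M/(n_e·A·√(4πDt)), so D = M²/(4πt·(n_e·A·C_max)²).
n_e·A·C_max = 0.43 × 57 × 0.052 = 1.275 kg/m.
D = 2.5²/(4π × 6.8 × 1.275²) = 0.0450 m²/day.

0.0450 m²/day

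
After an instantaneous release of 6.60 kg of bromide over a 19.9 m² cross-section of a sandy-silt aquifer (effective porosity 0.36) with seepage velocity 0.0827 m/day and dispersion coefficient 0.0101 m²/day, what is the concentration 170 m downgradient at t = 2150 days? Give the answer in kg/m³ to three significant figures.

For an instantaneous plane source, C(x,t) = M/(n_e·A·√(4πDt)) · exp(−(x−vt)²/(4Dt)), with n_e·A the pore (flow) area.
Plume center vt = 0.0827 × 2150 = 177.805 m, so the well at 170 m is 7.805 m upgradient of the peak.
√(4πDt) = 16.52 m, giving peak height M/(n_e·A·√(4πDt)) = 6.60/(0.36 × 19.9 × 16.52) = 0.05577 kg/m³.
(x−vt)²/(4Dt) = (-7.805)²/(4 × 0.0101 × 2150) = 0.7013; exp(−0.7013) = 0.4959.
C = 0.05577 × 0.4959 = 0.0277 kg/m³.

0.0277 kg/m³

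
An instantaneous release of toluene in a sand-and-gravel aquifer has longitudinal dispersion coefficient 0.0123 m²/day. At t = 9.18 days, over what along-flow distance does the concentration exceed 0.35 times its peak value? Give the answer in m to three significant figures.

1.38 m

The plume is Gaussian with σ = √(2Dt) = √(2 × 0.0123 × 9.18) = 0.4752 m.
C/C_peak = exp(−Δx²/(2σ²)) = 0.35 ⇒ Δx = σ·√(−2 ln 0.35) = 0.4752 × 1.449 = 0.6886 m.
Width = 2Δx = 1.38 m.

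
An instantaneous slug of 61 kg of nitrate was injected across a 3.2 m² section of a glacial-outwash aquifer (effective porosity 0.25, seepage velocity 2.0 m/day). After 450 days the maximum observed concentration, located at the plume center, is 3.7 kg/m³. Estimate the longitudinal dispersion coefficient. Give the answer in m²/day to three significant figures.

0.0751 m²/day

At the plume center C_max = M/(n_e·A·√(4πDt)), so D = M²/(4πt·(n_e·A·C_max)²).
n_e·A·C_max = 0.25 × 3.2 × 3.7 = 2.960 kg/m.
D = 61²/(4π × 450 × 2.960²) = 0.0751 m²/day.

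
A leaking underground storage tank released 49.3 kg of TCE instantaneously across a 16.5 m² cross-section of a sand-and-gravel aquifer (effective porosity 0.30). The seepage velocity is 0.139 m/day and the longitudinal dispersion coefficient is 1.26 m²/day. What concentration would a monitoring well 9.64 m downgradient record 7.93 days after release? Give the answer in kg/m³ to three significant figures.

0.143 kg/m³

For an instantaneous plane source, C(x,t) = M/(n_e·A·√(4πDt)) · exp(−(x−vt)²/(4Dt)), with n_e·A the pore (flow) area.
Plume center vt = 0.139 × 7.93 = 1.10227 m, so the well at 9.64 m is 8.53773 m downgradient of the peak.
√(4πDt) = 11.21 m, giving peak height M/(n_e·A·√(4πDt)) = 49.3/(0.30 × 16.5 × 11.21) = 0.8885 kg/m³.
(x−vt)²/(4Dt) = (8.53773)²/(4 × 1.26 × 7.93) = 1.824; exp(−1.824) = 0.1614.
C = 0.8885 × 0.1614 = 0.143 kg/m³.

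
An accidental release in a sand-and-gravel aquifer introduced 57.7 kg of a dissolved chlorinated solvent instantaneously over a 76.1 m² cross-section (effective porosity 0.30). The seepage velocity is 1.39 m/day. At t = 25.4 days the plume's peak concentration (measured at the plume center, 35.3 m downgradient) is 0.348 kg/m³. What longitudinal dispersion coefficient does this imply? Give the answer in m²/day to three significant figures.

0.165 m²/day

At the plume center C_max = M/(n_e·A·√(4πDt)), so D = M²/(4πt·(n_e·A·C_max)²).
n_e·A·C_max = 0.30 × 76.1 × 0.348 = 7.945 kg/m.
D = 57.7²/(4π × 25.4 × 7.945²) = 0.165 m²/day.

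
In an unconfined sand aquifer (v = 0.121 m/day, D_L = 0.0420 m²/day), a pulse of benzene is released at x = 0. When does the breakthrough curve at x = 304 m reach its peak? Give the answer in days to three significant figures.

2510 days

For the 1D instantaneous-source solution, setting ∂C/∂t = 0 at fixed x gives v²t² + 2Dt − x² = 0, so t = (√(D² + v²x²) − D)/v².
√(D² + v²x²) = √(0.0420² + 0.121² × 304²) = 36.78; v² = 0.014641.
t = (36.78 − 0.0420)/0.014641 = 2510 days (vs. the pure-advection estimate x/v = 2510 d).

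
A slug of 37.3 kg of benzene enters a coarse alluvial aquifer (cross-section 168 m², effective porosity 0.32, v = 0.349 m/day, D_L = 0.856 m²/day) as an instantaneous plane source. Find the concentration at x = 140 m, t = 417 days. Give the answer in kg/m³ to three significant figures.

0.0101 kg/m³

For an instantaneous plane source, C(x,t) = M/(n_e·A·√(4πDt)) · exp(−(x−vt)²/(4Dt)), with n_e·A the pore (flow) area.
Plume center vt = 0.349 × 417 = 145.533 m, so the well at 140 m is 5.533 m upgradient of the peak.
√(4πDt) = 66.97 m, giving peak height M/(n_e·A·√(4πDt)) = 37.3/(0.32 × 168 × 66.97) = 0.01036 kg/m³.
(x−vt)²/(4Dt) = (-5.533)²/(4 × 0.856 × 417) = 0.02144; exp(−0.02144) = 0.9788.
C = 0.01036 × 0.9788 = 0.0101 kg/m³.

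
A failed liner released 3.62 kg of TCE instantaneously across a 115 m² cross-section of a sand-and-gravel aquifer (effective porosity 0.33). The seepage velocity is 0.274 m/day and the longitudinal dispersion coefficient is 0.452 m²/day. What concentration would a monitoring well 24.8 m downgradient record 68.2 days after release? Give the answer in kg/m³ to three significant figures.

0.00358 kg/m³

For an instantaneous plane source, C(x,t) = M/(n_e·A·√(4πDt)) · exp(−(x−vt)²/(4Dt)), with n_e·A the pore (flow) area.
Plume center vt = 0.274 × 68.2 = 18.6868 m, so the well at 24.8 m is 6.1132 m downgradient of the peak.
√(4πDt) = 19.68 m, giving peak height M/(n_e·A·√(4πDt)) = 3.62/(0.33 × 115 × 19.68) = 0.004847 kg/m³.
(x−vt)²/(4Dt) = (6.1132)²/(4 × 0.452 × 68.2) = 0.3031; exp(−0.3031) = 0.7385.
C = 0.004847 × 0.7385 = 0.00358 kg/m³.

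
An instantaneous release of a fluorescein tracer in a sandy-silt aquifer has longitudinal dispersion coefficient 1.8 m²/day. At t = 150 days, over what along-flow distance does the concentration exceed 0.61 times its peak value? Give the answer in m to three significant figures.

The plume is Gaussian with σ = √(2Dt) = √(2 × 1.8 × 150) = 23.24 m.
C/C_peak = exp(−Δx²/(2σ²)) = 0.61 ⇒ Δx = σ·√(−2 ln 0.61) = 23.24 × 0.9943 = 23.11 m.
Width = 2Δx = 46.2 m.

46.2 m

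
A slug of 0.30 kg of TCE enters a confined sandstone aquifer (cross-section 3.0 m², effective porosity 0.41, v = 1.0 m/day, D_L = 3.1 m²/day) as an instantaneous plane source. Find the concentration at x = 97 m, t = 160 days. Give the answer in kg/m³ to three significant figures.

For an instantaneous plane source, C(x,t) = M/(n_e·A·√(4πDt)) · exp(−(x−vt)²/(4Dt)), with n_e·A the pore (flow) area.
Plume center vt = 1.0 × 160 = 160 m, so the well at 97 m is 63 m upgradient of the peak.
√(4πDt) = 78.95 m, giving peak height M/(n_e·A·√(4πDt)) = 0.30/(0.41 × 3.0 × 78.95) = 0.003089 kg/m³.
(x−vt)²/(4Dt) = (-63)²/(4 × 3.1 × 160) = 2.001; exp(−2.001) = 0.1352.
C = 0.003089 × 0.1352 = 0.000418 kg/m³.

0.000418 kg/m³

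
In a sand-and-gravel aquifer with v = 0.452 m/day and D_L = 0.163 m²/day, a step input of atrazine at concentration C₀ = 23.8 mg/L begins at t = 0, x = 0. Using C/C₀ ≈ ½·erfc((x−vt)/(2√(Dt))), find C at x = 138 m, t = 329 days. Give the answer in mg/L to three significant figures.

For a continuous step input, C/C₀ ≈ ½·erfc((x−vt)/(2√(Dt))).
vt = 0.452 × 329 = 148.708 m and 2√(Dt) = 2√(0.163 × 329) = 14.65 m.
Argument (x−vt)/(2√(Dt)) = (138 − 148.708)/14.65 = -0.7309; ½·erfc(-0.7309) = 0.8493.
C = 23.8 × 0.8493 = 20.2 mg/L.

20.2 mg/L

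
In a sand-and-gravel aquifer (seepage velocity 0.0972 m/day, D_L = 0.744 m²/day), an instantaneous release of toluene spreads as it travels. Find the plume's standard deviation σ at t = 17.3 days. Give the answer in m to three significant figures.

Dispersive spreading gives a Gaussian with σ² = 2Dt; advection only shifts the center.
σ = √(2 × 0.744 × 17.3) = 5.07 m.

5.07 m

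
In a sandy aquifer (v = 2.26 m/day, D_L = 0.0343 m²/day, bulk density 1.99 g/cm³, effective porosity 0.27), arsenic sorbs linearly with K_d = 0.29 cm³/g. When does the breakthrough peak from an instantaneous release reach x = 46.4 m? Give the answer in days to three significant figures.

Retardation factor R = 1 + ρ_b·K_d/n = 1 + 1.99 × 0.29/0.27 = 3.137.
Sorption retards both mechanisms: v_R = v/R = 0.7204 m/day, D_R = D/R = 0.01093 m²/day.
Peak time from v_R²t² + 2D_R t − x² = 0: t = (√(D_R² + v_R²x²) − D_R)/v_R².
√(D_R² + v_R²x²) = √(0.01093² + 0.7204² × 46.4²) = 33.43; v_R² = 0.5190.
t = (33.43 − 0.01093)/0.5190 = 64.4 days.

64.4 days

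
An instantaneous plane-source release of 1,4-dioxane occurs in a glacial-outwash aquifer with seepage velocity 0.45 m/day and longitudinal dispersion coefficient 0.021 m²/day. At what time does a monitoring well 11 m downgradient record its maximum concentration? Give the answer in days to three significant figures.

For the 1D instantaneous-source solution, setting ∂C/∂t = 0 at fixed x gives v²t² + 2Dt − x² = 0, so t = (√(D² + v²x²) − D)/v².
√(D² + v²x²) = √(0.021² + 0.45² × 11²) = 4.950; v² = 0.2025.
t = (4.950 − 0.021)/0.2025 = 24.3 days (vs. the pure-advection estimate x/v = 24.4 d).

24.3 days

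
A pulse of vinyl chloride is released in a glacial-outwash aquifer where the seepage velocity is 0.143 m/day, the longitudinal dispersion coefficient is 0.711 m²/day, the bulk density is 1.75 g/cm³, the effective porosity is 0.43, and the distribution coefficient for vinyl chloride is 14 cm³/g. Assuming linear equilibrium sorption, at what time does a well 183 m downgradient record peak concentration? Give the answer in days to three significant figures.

Retardation factor R = 1 + ρ_b·K_d/n = 1 + 1.75 × 14/0.43 = 57.98.
Sorption retards both mechanisms: v_R = v/R = 0.002466 m/day, D_R = D/R = 0.01226 m²/day.
Peak time from v_R²t² + 2D_R t − x² = 0: t = (√(D_R² + v_R²x²) − D_R)/v_R².
√(D_R² + v_R²x²) = √(0.01226² + 0.002466² × 183²) = 0.4514; v_R² = 6.081e-06.
t = (0.4514 − 0.01226)/6.081e-06 = 72200 days.

72200 days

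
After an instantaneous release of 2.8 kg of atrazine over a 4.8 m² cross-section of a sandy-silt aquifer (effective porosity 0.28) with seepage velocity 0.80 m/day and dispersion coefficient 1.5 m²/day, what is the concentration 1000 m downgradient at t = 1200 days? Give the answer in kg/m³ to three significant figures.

0.0111 kg/m³

For an instantaneous plane source, C(x,t) = M/(n_e·A·√(4πDt)) · exp(−(x−vt)²/(4Dt)), with n_e·A the pore (flow) area.
Plume center vt = 0.80 × 1200 = 960 m, so the well at 1000 m is 40 m downgradient of the peak.
√(4πDt) = 150.4 m, giving peak height M/(n_e·A·√(4πDt)) = 2.8/(0.28 × 4.8 × 150.4) = 0.01385 kg/m³.
(x−vt)²/(4Dt) = (40)²/(4 × 1.5 × 1200) = 0.2222; exp(−0.2222) = 0.8008.
C = 0.01385 × 0.8008 = 0.0111 kg/m³.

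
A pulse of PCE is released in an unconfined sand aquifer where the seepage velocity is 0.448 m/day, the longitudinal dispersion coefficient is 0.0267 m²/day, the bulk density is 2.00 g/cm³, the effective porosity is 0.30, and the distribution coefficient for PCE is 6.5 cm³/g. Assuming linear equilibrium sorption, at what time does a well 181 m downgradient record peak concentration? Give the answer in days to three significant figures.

Retardation factor R = 1 + ρ_b·K_d/n = 1 + 2.00 × 6.5/0.30 = 44.33.
Sorption retards both mechanisms: v_R = v/R = 0.01011 m/day, D_R = D/R = 0.0006023 m²/day.
Peak time from v_R²t² + 2D_R t − x² = 0: t = (√(D_R² + v_R²x²) − D_R)/v_R².
√(D_R² + v_R²x²) = √(0.0006023² + 0.01011² × 181²) = 1.830; v_R² = 0.0001022.
t = (1.830 − 0.0006023)/0.0001022 = 17900 days.

17900 days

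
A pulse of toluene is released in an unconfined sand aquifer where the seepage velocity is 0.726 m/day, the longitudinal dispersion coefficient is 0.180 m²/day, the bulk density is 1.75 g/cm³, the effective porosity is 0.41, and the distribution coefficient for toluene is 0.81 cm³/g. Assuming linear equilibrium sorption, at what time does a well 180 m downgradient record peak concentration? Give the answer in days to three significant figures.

1100 days

Retardation factor R = 1 + ρ_b·K_d/n = 1 + 1.75 × 0.81/0.41 = 4.457.
Sorption retards both mechanisms: v_R = v/R = 0.1629 m/day, D_R = D/R = 0.04039 m²/day.
Peak time from v_R²t² + 2D_R t − x² = 0: t = (√(D_R² + v_R²x²) − D_R)/v_R².
√(D_R² + v_R²x²) = √(0.04039² + 0.1629² × 180²) = 29.32; v_R² = 0.02654.
t = (29.32 − 0.04039)/0.02654 = 1100 days.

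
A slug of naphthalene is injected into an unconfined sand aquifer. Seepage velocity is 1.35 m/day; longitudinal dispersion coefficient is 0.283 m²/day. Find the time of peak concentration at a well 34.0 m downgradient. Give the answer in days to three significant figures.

25.0 days

For the 1D instantaneous-source solution, setting ∂C/∂t = 0 at fixed x gives v²t² + 2Dt − x² = 0, so t = (√(D² + v²x²) − D)/v².
√(D² + v²x²) = √(0.283² + 1.35² × 34.0²) = 45.90; v² = 1.8225.
t = (45.90 − 0.283)/1.8225 = 25.0 days (vs. the pure-advection estimate x/v = 25.2 d).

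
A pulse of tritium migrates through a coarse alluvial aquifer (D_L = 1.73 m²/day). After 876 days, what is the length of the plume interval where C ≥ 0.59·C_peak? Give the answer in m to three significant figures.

113 m

The plume is Gaussian with σ = √(2Dt) = √(2 × 1.73 × 876) = 55.05 m.
C/C_peak = exp(−Δx²/(2σ²)) = 0.59 ⇒ Δx = σ·√(−2 ln 0.59) = 55.05 × 1.027 = 56.54 m.
Width = 2Δx = 113 m.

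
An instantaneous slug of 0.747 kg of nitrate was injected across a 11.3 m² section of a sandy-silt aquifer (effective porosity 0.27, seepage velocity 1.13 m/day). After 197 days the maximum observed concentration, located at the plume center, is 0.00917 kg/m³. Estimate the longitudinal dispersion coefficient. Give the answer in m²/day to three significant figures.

0.288 m²/day

At the plume center C_max = M/(n_e·A·√(4πDt)), so D = M²/(4πt·(n_e·A·C_max)²).
n_e·A·C_max = 0.27 × 11.3 × 0.00917 = 0.02798 kg/m.
D = 0.747²/(4π × 197 × 0.02798²) = 0.288 m²/day.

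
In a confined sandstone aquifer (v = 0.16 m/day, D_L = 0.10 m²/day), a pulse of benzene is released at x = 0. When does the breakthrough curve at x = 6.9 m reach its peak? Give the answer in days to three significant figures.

For the 1D instantaneous-source solution, setting ∂C/∂t = 0 at fixed x gives v²t² + 2Dt − x² = 0, so t = (√(D² + v²x²) − D)/v².
√(D² + v²x²) = √(0.10² + 0.16² × 6.9²) = 1.109; v² = 0.0256.
t = (1.109 − 0.10)/0.0256 = 39.4 days (vs. the pure-advection estimate x/v = 43.1 d).

39.4 days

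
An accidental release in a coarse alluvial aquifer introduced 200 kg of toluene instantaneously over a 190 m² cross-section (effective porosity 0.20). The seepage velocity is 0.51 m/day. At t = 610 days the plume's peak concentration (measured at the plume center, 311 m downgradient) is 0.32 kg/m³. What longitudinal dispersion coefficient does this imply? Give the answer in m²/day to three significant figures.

At the plume center C_max = M/(n_e·A·√(4πDt)), so D = M²/(4πt·(n_e·A·C_max)²).
n_e·A·C_max = 0.20 × 190 × 0.32 = 12.16 kg/m.
D = 200²/(4π × 610 × 12.16²) = 0.0353 m²/day.

0.0353 m²/day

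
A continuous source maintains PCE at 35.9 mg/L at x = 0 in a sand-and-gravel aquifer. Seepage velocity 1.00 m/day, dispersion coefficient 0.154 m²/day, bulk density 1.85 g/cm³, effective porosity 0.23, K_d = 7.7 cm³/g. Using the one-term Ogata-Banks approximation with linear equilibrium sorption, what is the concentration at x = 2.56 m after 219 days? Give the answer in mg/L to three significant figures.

29.2 mg/L

Retardation factor R = 1 + ρ_b·K_d/n = 1 + 1.85 × 7.7/0.23 = 62.93.
Sorption retards both mechanisms: v_R = v/R = 0.01589 m/day, D_R = D/R = 0.002447 m²/day.
v_R·t = 0.01589 × 219 = 3.47991 m; 2√(D_R t) = 1.464 m; argument = (2.56 − 3.47991)/1.464 = -0.6284.
C = C₀ × ½·erfc(-0.6284) = 35.9 × 0.8129 = 29.2 mg/L.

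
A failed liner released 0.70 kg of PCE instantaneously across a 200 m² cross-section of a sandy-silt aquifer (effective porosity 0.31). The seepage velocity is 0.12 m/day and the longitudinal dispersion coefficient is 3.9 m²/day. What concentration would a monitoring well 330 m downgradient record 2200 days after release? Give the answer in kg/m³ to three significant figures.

For an instantaneous plane source, C(x,t) = M/(n_e·A·√(4πDt)) · exp(−(x−vt)²/(4Dt)), with n_e·A the pore (flow) area.
Plume center vt = 0.12 × 2200 = 264 m, so the well at 330 m is 66 m downgradient of the peak.
√(4πDt) = 328.4 m, giving peak height M/(n_e·A·√(4πDt)) = 0.70/(0.31 × 200 × 328.4) = 3.438e-05 kg/m³.
(x−vt)²/(4Dt) = (66)²/(4 × 3.9 × 2200) = 0.1269; exp(−0.1269) = 0.8808.
C = 3.438e-05 × 0.8808 = 3.03e-05 kg/m³.

3.03e-05 kg/m³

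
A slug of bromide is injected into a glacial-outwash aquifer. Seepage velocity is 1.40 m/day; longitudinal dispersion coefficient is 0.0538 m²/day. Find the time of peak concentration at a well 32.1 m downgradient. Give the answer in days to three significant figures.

22.9 days

For the 1D instantaneous-source solution, setting ∂C/∂t = 0 at fixed x gives v²t² + 2Dt − x² = 0, so t = (√(D² + v²x²) − D)/v².
√(D² + v²x²) = √(0.0538² + 1.40² × 32.1²) = 44.94; v² = 1.96.
t = (44.94 − 0.0538)/1.96 = 22.9 days (vs. the pure-advection estimate x/v = 22.9 d).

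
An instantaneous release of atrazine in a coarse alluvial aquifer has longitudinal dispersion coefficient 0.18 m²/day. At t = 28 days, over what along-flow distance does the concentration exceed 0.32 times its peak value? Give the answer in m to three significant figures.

9.59 m

The plume is Gaussian with σ = √(2Dt) = √(2 × 0.18 × 28) = 3.175 m.
C/C_peak = exp(−Δx²/(2σ²)) = 0.32 ⇒ Δx = σ·√(−2 ln 0.32) = 3.175 × 1.510 = 4.794 m.
Width = 2Δx = 9.59 m.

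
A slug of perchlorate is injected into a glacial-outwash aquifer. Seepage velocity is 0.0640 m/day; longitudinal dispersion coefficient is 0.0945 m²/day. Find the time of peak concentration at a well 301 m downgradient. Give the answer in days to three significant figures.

4680 days

For the 1D instantaneous-source solution, setting ∂C/∂t = 0 at fixed x gives v²t² + 2Dt − x² = 0, so t = (√(D² + v²x²) − D)/v².
√(D² + v²x²) = √(0.0945² + 0.0640² × 301²) = 19.26; v² = 0.004096.
t = (19.26 − 0.0945)/0.004096 = 4680 days (vs. the pure-advection estimate x/v = 4700 d).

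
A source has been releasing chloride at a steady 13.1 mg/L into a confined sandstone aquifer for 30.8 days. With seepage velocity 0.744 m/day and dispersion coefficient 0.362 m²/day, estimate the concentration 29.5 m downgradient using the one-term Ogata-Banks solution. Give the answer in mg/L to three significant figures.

For a continuous step input, C/C₀ ≈ ½·erfc((x−vt)/(2√(Dt))).
vt = 0.744 × 30.8 = 22.9152 m and 2√(Dt) = 2√(0.362 × 30.8) = 6.678 m.
Argument (x−vt)/(2√(Dt)) = (29.5 − 22.9152)/6.678 = 0.9860; ½·erfc(0.9860) = 0.08160.
C = 13.1 × 0.08160 = 1.07 mg/L.

1.07 mg/L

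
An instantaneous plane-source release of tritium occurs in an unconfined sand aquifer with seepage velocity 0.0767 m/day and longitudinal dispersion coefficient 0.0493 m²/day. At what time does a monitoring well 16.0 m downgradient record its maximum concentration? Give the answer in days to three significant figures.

For the 1D instantaneous-source solution, setting ∂C/∂t = 0 at fixed x gives v²t² + 2Dt − x² = 0, so t = (√(D² + v²x²) − D)/v².
√(D² + v²x²) = √(0.0493² + 0.0767² × 16.0²) = 1.228; v² = 0.00588289.
t = (1.228 − 0.0493)/0.00588289 = 200 days (vs. the pure-advection estimate x/v = 209 d).

200 days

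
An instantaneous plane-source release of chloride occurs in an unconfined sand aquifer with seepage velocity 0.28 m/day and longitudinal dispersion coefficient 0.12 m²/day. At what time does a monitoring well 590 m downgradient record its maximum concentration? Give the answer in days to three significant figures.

2110 days

For the 1D instantaneous-source solution, setting ∂C/∂t = 0 at fixed x gives v²t² + 2Dt − x² = 0, so t = (√(D² + v²x²) − D)/v².
√(D² + v²x²) = √(0.12² + 0.28² × 590²) = 165.2; v² = 0.0784.
t = (165.2 − 0.12)/0.0784 = 2110 days (vs. the pure-advection estimate x/v = 2110 d).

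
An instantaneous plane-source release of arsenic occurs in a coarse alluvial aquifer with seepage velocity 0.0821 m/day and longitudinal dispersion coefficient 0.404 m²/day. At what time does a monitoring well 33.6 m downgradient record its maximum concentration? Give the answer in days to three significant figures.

For the 1D instantaneous-source solution, setting ∂C/∂t = 0 at fixed x gives v²t² + 2Dt − x² = 0, so t = (√(D² + v²x²) − D)/v².
√(D² + v²x²) = √(0.404² + 0.0821² × 33.6²) = 2.788; v² = 0.00674041.
t = (2.788 − 0.404)/0.00674041 = 354 days (vs. the pure-advection estimate x/v = 409 d).

354 days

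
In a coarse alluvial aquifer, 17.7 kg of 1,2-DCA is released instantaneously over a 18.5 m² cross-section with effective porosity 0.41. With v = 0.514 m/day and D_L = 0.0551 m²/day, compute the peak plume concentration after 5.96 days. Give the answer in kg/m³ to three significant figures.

The peak of an instantaneous 1D plume sits at x = vt; there the Gaussian factor is 1 and C_max = M/(n_e·A·√(4πDt)), where n_e·A is the pore area the mass is dissolved in.
√(4πDt) = √(4π × 0.0551 × 5.96) = 2.031 m, so C_max = 17.7/(0.41 × 18.5 × 2.031) = 1.15 kg/m³.

1.15 kg/m³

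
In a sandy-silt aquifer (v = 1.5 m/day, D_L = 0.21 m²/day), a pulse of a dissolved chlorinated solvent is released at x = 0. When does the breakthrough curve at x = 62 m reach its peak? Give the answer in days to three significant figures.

41.2 days

For the 1D instantaneous-source solution, setting ∂C/∂t = 0 at fixed x gives v²t² + 2Dt − x² = 0, so t = (√(D² + v²x²) − D)/v².
√(D² + v²x²) = √(0.21² + 1.5² × 62²) = 93.00; v² = 2.25.
t = (93.00 − 0.21)/2.25 = 41.2 days (vs. the pure-advection estimate x/v = 41.3 d).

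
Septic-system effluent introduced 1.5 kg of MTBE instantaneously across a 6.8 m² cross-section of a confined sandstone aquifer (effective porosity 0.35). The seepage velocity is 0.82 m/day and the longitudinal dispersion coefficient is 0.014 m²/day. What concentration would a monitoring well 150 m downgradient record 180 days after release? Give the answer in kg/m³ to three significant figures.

0.0632 kg/m³

For an instantaneous plane source, C(x,t) = M/(n_e·A·√(4πDt)) · exp(−(x−vt)²/(4Dt)), with n_e·A the pore (flow) area.
Plume center vt = 0.82 × 180 = 147.6 m, so the well at 150 m is 2.4 m downgradient of the peak.
√(4πDt) = 5.627 m, giving peak height M/(n_e·A·√(4πDt)) = 1.5/(0.35 × 6.8 × 5.627) = 0.1120 kg/m³.
(x−vt)²/(4Dt) = (2.4)²/(4 × 0.014 × 180) = 0.5714; exp(−0.5714) = 0.5647.
C = 0.1120 × 0.5647 = 0.0632 kg/m³.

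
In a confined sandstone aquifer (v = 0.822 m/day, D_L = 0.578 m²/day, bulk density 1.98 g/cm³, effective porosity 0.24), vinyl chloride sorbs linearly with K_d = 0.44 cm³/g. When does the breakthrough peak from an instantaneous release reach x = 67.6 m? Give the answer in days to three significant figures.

Retardation factor R = 1 + ρ_b·K_d/n = 1 + 1.98 × 0.44/0.24 = 4.630.
Sorption retards both mechanisms: v_R = v/R = 0.1775 m/day, D_R = D/R = 0.1248 m²/day.
Peak time from v_R²t² + 2D_R t − x² = 0: t = (√(D_R² + v_R²x²) − D_R)/v_R².
√(D_R² + v_R²x²) = √(0.1248² + 0.1775² × 67.6²) = 12.00; v_R² = 0.03151.
t = (12.00 − 0.1248)/0.03151 = 377 days.

377 days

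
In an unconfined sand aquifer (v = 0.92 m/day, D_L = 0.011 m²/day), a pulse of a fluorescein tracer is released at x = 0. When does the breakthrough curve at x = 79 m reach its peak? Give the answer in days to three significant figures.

For the 1D instantaneous-source solution, setting ∂C/∂t = 0 at fixed x gives v²t² + 2Dt − x² = 0, so t = (√(D² + v²x²) − D)/v².
√(D² + v²x²) = √(0.011² + 0.92² × 79²) = 72.68; v² = 0.8464.
t = (72.68 − 0.011)/0.8464 = 85.9 days (vs. the pure-advection estimate x/v = 85.9 d).

85.9 days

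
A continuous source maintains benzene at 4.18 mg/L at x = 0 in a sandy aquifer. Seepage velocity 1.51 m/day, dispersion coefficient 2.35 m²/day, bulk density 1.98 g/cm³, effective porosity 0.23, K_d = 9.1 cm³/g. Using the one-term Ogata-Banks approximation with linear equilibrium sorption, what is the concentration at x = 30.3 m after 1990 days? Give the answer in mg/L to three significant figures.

3.17 mg/L

Retardation factor R = 1 + ρ_b·K_d/n = 1 + 1.98 × 9.1/0.23 = 79.34.
Sorption retards both mechanisms: v_R = v/R = 0.01903 m/day, D_R = D/R = 0.02962 m²/day.
v_R·t = 0.01903 × 1990 = 37.8697 m; 2√(D_R t) = 15.35 m; argument = (30.3 − 37.8697)/15.35 = -0.4931.
C = C₀ × ½·erfc(-0.4931) = 4.18 × 0.7572 = 3.17 mg/L.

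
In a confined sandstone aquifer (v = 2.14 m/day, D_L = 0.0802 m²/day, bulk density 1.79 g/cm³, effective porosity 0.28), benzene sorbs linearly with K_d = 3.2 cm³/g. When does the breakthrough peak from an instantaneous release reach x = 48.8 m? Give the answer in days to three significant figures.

489 days

Retardation factor R = 1 + ρ_b·K_d/n = 1 + 1.79 × 3.2/0.28 = 21.46.
Sorption retards both mechanisms: v_R = v/R = 0.09972 m/day, D_R = D/R = 0.003737 m²/day.
Peak time from v_R²t² + 2D_R t − x² = 0: t = (√(D_R² + v_R²x²) − D_R)/v_R².
√(D_R² + v_R²x²) = √(0.003737² + 0.09972² × 48.8²) = 4.866; v_R² = 0.009944.
t = (4.866 − 0.003737)/0.009944 = 489 days.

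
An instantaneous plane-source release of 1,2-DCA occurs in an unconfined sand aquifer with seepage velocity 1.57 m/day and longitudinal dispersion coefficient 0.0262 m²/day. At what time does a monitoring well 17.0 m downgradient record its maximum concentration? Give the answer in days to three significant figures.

For the 1D instantaneous-source solution, setting ∂C/∂t = 0 at fixed x gives v²t² + 2Dt − x² = 0, so t = (√(D² + v²x²) − D)/v².
√(D² + v²x²) = √(0.0262² + 1.57² × 17.0²) = 26.69; v² = 2.4649.
t = (26.69 − 0.0262)/2.4649 = 10.8 days (vs. the pure-advection estimate x/v = 10.8 d).

10.8 days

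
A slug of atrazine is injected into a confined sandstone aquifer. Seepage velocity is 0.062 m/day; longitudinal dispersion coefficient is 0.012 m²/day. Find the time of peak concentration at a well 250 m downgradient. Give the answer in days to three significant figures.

4030 days

For the 1D instantaneous-source solution, setting ∂C/∂t = 0 at fixed x gives v²t² + 2Dt − x² = 0, so t = (√(D² + v²x²) − D)/v².
√(D² + v²x²) = √(0.012² + 0.062² × 250²) = 15.50; v² = 0.003844.
t = (15.50 − 0.012)/0.003844 = 4030 days (vs. the pure-advection estimate x/v = 4030 d).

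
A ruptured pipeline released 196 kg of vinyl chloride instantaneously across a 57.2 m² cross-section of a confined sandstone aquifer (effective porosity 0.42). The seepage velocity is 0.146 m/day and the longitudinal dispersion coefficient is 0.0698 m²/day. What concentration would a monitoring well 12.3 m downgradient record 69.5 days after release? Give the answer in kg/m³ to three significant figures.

For an instantaneous plane source, C(x,t) = M/(n_e·A·√(4πDt)) · exp(−(x−vt)²/(4Dt)), with n_e·A the pore (flow) area.
Plume center vt = 0.146 × 69.5 = 10.147 m, so the well at 12.3 m is 2.153 m downgradient of the peak.
√(4πDt) = 7.808 m, giving peak height M/(n_e·A·√(4πDt)) = 196/(0.42 × 57.2 × 7.808) = 1.045 kg/m³.
(x−vt)²/(4Dt) = (2.153)²/(4 × 0.0698 × 69.5) = 0.2389; exp(−0.2389) = 0.7875.
C = 1.045 × 0.7875 = 0.823 kg/m³.

0.823 kg/m³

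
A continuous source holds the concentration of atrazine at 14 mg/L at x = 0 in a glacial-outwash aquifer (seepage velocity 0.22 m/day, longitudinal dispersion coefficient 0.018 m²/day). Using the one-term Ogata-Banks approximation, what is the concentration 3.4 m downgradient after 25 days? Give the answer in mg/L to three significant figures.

13.8 mg/L

For a continuous step input, C/C₀ ≈ ½·erfc((x−vt)/(2√(Dt))).
vt = 0.22 × 25 = 5.5 m and 2√(Dt) = 2√(0.018 × 25) = 1.342 m.
Argument (x−vt)/(2√(Dt)) = (3.4 − 5.5)/1.342 = -1.565; ½·erfc(-1.565) = 0.9866.
C = 14 × 0.9866 = 13.8 mg/L.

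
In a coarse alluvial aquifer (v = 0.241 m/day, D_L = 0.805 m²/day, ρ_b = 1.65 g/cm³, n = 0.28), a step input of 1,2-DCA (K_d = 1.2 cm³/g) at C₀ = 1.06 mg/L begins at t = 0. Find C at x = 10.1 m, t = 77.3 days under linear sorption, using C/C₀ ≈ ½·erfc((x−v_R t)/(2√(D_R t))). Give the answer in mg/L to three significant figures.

Retardation factor R = 1 + ρ_b·K_d/n = 1 + 1.65 × 1.2/0.28 = 8.071.
Sorption retards both mechanisms: v_R = v/R = 0.02986 m/day, D_R = D/R = 0.09974 m²/day.
v_R·t = 0.02986 × 77.3 = 2.308178 m; 2√(D_R t) = 5.553 m; argument = (10.1 − 2.308178)/5.553 = 1.403.
C = C₀ × ½·erfc(1.403) = 1.06 × 0.02362 = 0.0250 mg/L.

0.0250 mg/L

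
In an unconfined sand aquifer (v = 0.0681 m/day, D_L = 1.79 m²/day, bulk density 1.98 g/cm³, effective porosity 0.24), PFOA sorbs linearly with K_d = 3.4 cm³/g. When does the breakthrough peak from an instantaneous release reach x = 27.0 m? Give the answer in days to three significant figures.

Retardation factor R = 1 + ρ_b·K_d/n = 1 + 1.98 × 3.4/0.24 = 29.05.
Sorption retards both mechanisms: v_R = v/R = 0.002344 m/day, D_R = D/R = 0.06162 m²/day.
Peak time from v_R²t² + 2D_R t − x² = 0: t = (√(D_R² + v_R²x²) − D_R)/v_R².
√(D_R² + v_R²x²) = √(0.06162² + 0.002344² × 27.0²) = 0.08833; v_R² = 5.494e-06.
t = (0.08833 − 0.06162)/5.494e-06 = 4860 days.

4860 days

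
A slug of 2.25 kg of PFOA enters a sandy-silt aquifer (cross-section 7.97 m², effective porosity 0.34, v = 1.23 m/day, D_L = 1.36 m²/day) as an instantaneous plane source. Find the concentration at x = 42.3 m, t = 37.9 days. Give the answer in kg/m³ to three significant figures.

0.0298 kg/m³

For an instantaneous plane source, C(x,t) = M/(n_e·A·√(4πDt)) · exp(−(x−vt)²/(4Dt)), with n_e·A the pore (flow) area.
Plume center vt = 1.23 × 37.9 = 46.617 m, so the well at 42.3 m is 4.317 m upgradient of the peak.
√(4πDt) = 25.45 m, giving peak height M/(n_e·A·√(4πDt)) = 2.25/(0.34 × 7.97 × 25.45) = 0.03263 kg/m³.
(x−vt)²/(4Dt) = (-4.317)²/(4 × 1.36 × 37.9) = 0.09039; exp(−0.09039) = 0.9136.
C = 0.03263 × 0.9136 = 0.0298 kg/m³.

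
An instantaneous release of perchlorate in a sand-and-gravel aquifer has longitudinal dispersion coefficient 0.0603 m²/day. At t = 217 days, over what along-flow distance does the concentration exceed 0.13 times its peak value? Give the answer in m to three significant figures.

20.7 m

The plume is Gaussian with σ = √(2Dt) = √(2 × 0.0603 × 217) = 5.116 m.
C/C_peak = exp(−Δx²/(2σ²)) = 0.13 ⇒ Δx = σ·√(−2 ln 0.13) = 5.116 × 2.020 = 10.33 m.
Width = 2Δx = 20.7 m.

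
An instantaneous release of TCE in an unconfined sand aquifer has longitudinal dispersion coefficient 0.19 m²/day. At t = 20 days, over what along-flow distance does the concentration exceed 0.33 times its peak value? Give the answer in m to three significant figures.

8.21 m

The plume is Gaussian with σ = √(2Dt) = √(2 × 0.19 × 20) = 2.757 m.
C/C_peak = exp(−Δx²/(2σ²)) = 0.33 ⇒ Δx = σ·√(−2 ln 0.33) = 2.757 × 1.489 = 4.105 m.
Width = 2Δx = 8.21 m.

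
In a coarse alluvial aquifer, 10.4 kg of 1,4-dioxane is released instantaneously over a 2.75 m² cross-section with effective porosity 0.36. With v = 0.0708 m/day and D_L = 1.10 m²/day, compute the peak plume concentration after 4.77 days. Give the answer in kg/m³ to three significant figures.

The peak of an instantaneous 1D plume sits at x = vt; there the Gaussian factor is 1 and C_max = M/(n_e·A·√(4πDt)), where n_e·A is the pore area the mass is dissolved in.
√(4πDt) = √(4π × 1.10 × 4.77) = 8.120 m, so C_max = 10.4/(0.36 × 2.75 × 8.120) = 1.29 kg/m³.

1.29 kg/m³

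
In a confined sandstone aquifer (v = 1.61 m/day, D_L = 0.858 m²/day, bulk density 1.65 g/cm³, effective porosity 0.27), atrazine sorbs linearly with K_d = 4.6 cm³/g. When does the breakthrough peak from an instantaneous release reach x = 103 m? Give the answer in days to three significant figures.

Retardation factor R = 1 + ρ_b·K_d/n = 1 + 1.65 × 4.6/0.27 = 29.11.
Sorption retards both mechanisms: v_R = v/R = 0.05531 m/day, D_R = D/R = 0.02947 m²/day.
Peak time from v_R²t² + 2D_R t − x² = 0: t = (√(D_R² + v_R²x²) − D_R)/v_R².
√(D_R² + v_R²x²) = √(0.02947² + 0.05531² × 103²) = 5.697; v_R² = 0.003059.
t = (5.697 − 0.02947)/0.003059 = 1850 days.

1850 days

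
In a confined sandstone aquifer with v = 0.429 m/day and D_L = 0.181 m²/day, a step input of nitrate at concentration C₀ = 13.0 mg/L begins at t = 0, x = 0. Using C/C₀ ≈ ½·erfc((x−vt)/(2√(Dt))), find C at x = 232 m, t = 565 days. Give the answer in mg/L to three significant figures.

9.96 mg/L

For a continuous step input, C/C₀ ≈ ½·erfc((x−vt)/(2√(Dt))).
vt = 0.429 × 565 = 242.385 m and 2√(Dt) = 2√(0.181 × 565) = 20.23 m.
Argument (x−vt)/(2√(Dt)) = (232 − 242.385)/20.23 = -0.5133; ½·erfc(-0.5133) = 0.7661.
C = 13.0 × 0.7661 = 9.96 mg/L.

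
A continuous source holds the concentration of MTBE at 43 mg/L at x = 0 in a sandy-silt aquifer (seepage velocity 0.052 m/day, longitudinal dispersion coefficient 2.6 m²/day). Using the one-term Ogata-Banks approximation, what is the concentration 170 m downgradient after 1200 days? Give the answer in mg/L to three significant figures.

3.72 mg/L

For a continuous step input, C/C₀ ≈ ½·erfc((x−vt)/(2√(Dt))).
vt = 0.052 × 1200 = 62.4 m and 2√(Dt) = 2√(2.6 × 1200) = 111.7 m.
Argument (x−vt)/(2√(Dt)) = (170 − 62.4)/111.7 = 0.9633; ½·erfc(0.9633) = 0.08655.
C = 43 × 0.08655 = 3.72 mg/L.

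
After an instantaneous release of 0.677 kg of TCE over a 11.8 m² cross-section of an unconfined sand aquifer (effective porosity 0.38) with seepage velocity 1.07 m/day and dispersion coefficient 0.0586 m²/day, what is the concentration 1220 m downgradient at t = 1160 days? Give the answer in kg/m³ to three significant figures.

For an instantaneous plane source, C(x,t) = M/(n_e·A·√(4πDt)) · exp(−(x−vt)²/(4Dt)), with n_e·A the pore (flow) area.
Plume center vt = 1.07 × 1160 = 1241.2 m, so the well at 1220 m is 21.2 m upgradient of the peak.
√(4πDt) = 29.23 m, giving peak height M/(n_e·A·√(4πDt)) = 0.677/(0.38 × 11.8 × 29.23) = 0.005165 kg/m³.
(x−vt)²/(4Dt) = (-21.2)²/(4 × 0.0586 × 1160) = 1.653; exp(−1.653) = 0.1915.
C = 0.005165 × 0.1915 = 0.000989 kg/m³.

0.000989 kg/m³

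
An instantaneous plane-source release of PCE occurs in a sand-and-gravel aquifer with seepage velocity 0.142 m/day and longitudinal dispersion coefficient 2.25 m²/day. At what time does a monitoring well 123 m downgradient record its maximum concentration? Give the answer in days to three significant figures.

762 days

For the 1D instantaneous-source solution, setting ∂C/∂t = 0 at fixed x gives v²t² + 2Dt − x² = 0, so t = (√(D² + v²x²) − D)/v².
√(D² + v²x²) = √(2.25² + 0.142² × 123²) = 17.61; v² = 0.020164.
t = (17.61 − 2.25)/0.020164 = 762 days (vs. the pure-advection estimate x/v = 866 d).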